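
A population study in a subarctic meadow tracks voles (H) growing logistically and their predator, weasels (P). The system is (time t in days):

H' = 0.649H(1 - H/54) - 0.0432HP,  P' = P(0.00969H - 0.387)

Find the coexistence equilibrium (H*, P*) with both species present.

From dP/dt = 0 with P > 0: 0.00969H* = 0.387, so H* = 39.9.
Substitute into dH/dt = 0: 0.649(1 - 39.9/54) = 0.0432P*.
The bracket is 0.26, giving P* = 0.169/0.0432 = 3.91.

H* ≈ 39.9, P* ≈ 3.91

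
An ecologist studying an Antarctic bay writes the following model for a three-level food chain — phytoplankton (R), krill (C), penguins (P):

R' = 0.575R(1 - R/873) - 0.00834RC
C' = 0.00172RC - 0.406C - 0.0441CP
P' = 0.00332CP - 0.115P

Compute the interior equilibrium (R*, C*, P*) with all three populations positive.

From dP/dt = 0: 0.00332C* = 0.115, so C* = 34.6.
From dR/dt = 0: 0.575(1 - R*/873) = 0.00834·34.6, giving R* = 873·(1 - 0.502) = 434.
From dC/dt = 0: 0.00172·434 - 0.406 = 0.0441P*, so P* = 0.341/0.0441 = 7.74.

R* ≈ 434, C* ≈ 34.6, P* ≈ 7.74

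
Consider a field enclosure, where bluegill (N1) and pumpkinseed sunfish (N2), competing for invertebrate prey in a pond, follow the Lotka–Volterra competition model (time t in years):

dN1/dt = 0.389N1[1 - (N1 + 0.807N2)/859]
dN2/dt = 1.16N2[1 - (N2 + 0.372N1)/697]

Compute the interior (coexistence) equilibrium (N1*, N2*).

Setting both brackets to zero gives the nullclines N1 + 0.807N2 = 859 and 0.372N1 + N2 = 697.
Substituting N2 = 697 - 0.372N1 into the first: N1(1 - 0.807·0.372) = 859 - 0.807·697.
So N1* = 297/0.7 = 424, and then N2* = 697 - 0.372·424 = 539.

N1* ≈ 424, N2* ≈ 539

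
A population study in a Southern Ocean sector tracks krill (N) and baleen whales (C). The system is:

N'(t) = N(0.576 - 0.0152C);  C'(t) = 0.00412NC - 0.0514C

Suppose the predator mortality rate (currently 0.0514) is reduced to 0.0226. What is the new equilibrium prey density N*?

At the interior fixed point, setting dC/dt = 0 with C > 0 fixes N* = (predator death rate)/(NC coefficient) — independent of the other coefficients.
With the change, N* = 0.0226/0.00412 = 5.49; it falls from 12.5.

N* ≈ 5.49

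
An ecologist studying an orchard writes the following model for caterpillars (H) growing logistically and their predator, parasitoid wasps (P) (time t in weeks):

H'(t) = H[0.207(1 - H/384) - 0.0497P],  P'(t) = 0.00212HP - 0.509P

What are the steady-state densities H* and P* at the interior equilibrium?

H* ≈ 240, P* ≈ 1.56

From dP/dt = 0 with P > 0: 0.00212H* = 0.509, so H* = 240.
Substitute into dH/dt = 0: 0.207(1 - 240/384) = 0.0497P*.
The bracket is 0.375, giving P* = 0.0776/0.0497 = 1.56.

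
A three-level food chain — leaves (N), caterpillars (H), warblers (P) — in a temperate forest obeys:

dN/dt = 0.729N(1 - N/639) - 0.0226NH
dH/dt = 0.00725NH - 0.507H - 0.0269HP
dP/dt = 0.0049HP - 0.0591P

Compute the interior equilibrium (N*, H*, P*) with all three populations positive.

From dP/dt = 0: 0.0049H* = 0.0591, so H* = 12.1.
From dN/dt = 0: 0.729(1 - N*/639) = 0.0226·12.1, giving N* = 639·(1 - 0.374) = 400.
From dH/dt = 0: 0.00725·400 - 0.507 = 0.0269P*, so P* = 2.39/0.0269 = 89.

N* ≈ 400, H* ≈ 12.1, P* ≈ 89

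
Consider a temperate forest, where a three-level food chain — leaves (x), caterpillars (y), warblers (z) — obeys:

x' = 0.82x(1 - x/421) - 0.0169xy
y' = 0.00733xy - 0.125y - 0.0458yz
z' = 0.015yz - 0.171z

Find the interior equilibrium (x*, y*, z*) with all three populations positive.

From dz/dt = 0: 0.015y* = 0.171, so y* = 11.4.
From dx/dt = 0: 0.82(1 - x*/421) = 0.0169·11.4, giving x* = 421·(1 - 0.235) = 322.
From dy/dt = 0: 0.00733·322 - 0.125 = 0.0458z*, so z* = 2.24/0.0458 = 48.8.

x* ≈ 322, y* ≈ 11.4, z* ≈ 48.8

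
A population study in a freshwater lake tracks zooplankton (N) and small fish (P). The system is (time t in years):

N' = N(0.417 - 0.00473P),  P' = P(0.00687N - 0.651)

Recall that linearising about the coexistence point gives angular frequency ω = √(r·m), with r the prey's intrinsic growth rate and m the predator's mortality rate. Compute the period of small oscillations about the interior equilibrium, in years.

Here r = 0.417 and m = 0.651, so r·m = 0.271.
ω = √0.271 = 0.521 per year, hence T = 2π/ω ≈ 12.1 years.

T ≈ 12.1 years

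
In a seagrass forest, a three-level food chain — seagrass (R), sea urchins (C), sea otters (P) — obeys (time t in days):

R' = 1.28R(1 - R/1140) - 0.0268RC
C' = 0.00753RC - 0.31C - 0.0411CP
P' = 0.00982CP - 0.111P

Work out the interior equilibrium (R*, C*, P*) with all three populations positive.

R* ≈ 870, C* ≈ 11.3, P* ≈ 152

From dP/dt = 0: 0.00982C* = 0.111, so C* = 11.3.
From dR/dt = 0: 1.28(1 - R*/1140) = 0.0268·11.3, giving R* = 1140·(1 - 0.237) = 870.
From dC/dt = 0: 0.00753·870 - 0.31 = 0.0411P*, so P* = 6.24/0.0411 = 152.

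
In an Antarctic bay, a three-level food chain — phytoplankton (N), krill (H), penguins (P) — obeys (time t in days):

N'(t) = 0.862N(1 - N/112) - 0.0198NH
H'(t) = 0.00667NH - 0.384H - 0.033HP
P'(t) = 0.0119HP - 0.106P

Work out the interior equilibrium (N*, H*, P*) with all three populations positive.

From dP/dt = 0: 0.0119H* = 0.106, so H* = 8.91.
From dN/dt = 0: 0.862(1 - N*/112) = 0.0198·8.91, giving N* = 112·(1 - 0.205) = 89.1.
From dH/dt = 0: 0.00667·89.1 - 0.384 = 0.033P*, so P* = 0.21/0.033 = 6.37.

N* ≈ 89.1, H* ≈ 8.91, P* ≈ 6.37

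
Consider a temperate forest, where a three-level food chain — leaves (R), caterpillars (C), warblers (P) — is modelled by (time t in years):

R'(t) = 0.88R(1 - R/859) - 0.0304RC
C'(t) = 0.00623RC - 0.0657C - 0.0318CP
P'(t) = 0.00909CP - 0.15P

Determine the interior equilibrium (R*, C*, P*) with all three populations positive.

R* ≈ 369, C* ≈ 16.5, P* ≈ 70.3

From dP/dt = 0: 0.00909C* = 0.15, so C* = 16.5.
From dR/dt = 0: 0.88(1 - R*/859) = 0.0304·16.5, giving R* = 859·(1 - 0.57) = 369.
From dC/dt = 0: 0.00623·369 - 0.0657 = 0.0318P*, so P* = 2.24/0.0318 = 70.3.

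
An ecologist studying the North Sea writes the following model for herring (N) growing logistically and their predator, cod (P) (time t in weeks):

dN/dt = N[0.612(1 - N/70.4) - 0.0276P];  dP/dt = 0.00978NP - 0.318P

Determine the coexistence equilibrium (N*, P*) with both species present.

From dP/dt = 0 with P > 0: 0.00978N* = 0.318, so N* = 32.5.
Substitute into dN/dt = 0: 0.612(1 - 32.5/70.4) = 0.0276P*.
The bracket is 0.538, giving P* = 0.329/0.0276 = 11.9.

N* ≈ 32.5, P* ≈ 11.9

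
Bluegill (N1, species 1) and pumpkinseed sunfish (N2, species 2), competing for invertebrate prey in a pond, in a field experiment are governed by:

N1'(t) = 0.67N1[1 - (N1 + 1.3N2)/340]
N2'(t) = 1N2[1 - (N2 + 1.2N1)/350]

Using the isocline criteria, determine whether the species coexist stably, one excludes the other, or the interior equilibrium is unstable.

unstable coexistence (outcome depends on initial conditions)

Compare the nullcline intercepts: K1/α12 = 340/1.3 = 262 < K2 = 350; K2/α21 = 350/1.2 = 292 < K1 = 340.
Since both are reversed, neither can invade when rare; the interior point is a saddle.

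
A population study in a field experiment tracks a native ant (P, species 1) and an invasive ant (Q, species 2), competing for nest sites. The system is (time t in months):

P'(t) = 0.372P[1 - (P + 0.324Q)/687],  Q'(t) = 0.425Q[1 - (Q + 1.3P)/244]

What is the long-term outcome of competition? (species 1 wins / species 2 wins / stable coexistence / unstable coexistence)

Compare the nullcline intercepts: K1/α12 = 687/0.324 = 2120 > K2 = 244; K2/α21 = 244/1.3 = 188 < K1 = 687.
Since the inequalities point opposite ways, species 1 can invade but species 2 cannot.

species 1 excludes species 2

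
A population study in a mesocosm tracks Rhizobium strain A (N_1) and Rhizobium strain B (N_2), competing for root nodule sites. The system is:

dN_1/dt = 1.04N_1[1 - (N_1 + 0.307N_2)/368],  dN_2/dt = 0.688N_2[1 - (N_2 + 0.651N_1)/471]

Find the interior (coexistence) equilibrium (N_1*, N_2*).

N_1* ≈ 279, N_2* ≈ 289

Setting both brackets to zero gives the nullclines N_1 + 0.307N_2 = 368 and 0.651N_1 + N_2 = 471.
Substituting N_2 = 471 - 0.651N_1 into the first: N_1(1 - 0.307·0.651) = 368 - 0.307·471.
So N_1* = 223/0.8 = 279, and then N_2* = 471 - 0.651·279 = 289.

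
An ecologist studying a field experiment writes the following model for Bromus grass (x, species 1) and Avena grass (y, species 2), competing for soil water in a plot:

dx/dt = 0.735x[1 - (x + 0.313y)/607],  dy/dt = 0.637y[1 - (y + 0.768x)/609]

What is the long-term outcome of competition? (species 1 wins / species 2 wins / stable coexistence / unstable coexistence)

stable coexistence

Compare the nullcline intercepts: K1/α12 = 607/0.313 = 1940 > K2 = 609; K2/α21 = 609/0.768 = 793 > K1 = 607.
Since both inequalities hold, each species can invade when rare, so the interior equilibrium is stable.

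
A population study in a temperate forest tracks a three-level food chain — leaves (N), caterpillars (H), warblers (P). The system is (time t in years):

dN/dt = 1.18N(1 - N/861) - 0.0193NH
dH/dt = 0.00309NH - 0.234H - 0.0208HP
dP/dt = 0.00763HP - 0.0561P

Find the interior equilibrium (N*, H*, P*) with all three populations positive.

From dP/dt = 0: 0.00763H* = 0.0561, so H* = 7.35.
From dN/dt = 0: 1.18(1 - N*/861) = 0.0193·7.35, giving N* = 861·(1 - 0.12) = 757.
From dH/dt = 0: 0.00309·757 - 0.234 = 0.0208P*, so P* = 2.11/0.0208 = 101.

N* ≈ 757, H* ≈ 7.35, P* ≈ 101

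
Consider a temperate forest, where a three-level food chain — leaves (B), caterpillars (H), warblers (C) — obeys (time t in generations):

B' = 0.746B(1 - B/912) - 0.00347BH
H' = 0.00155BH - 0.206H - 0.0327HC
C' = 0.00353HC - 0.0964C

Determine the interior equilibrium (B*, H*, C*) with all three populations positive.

B* ≈ 796, H* ≈ 27.3, C* ≈ 31.4

From dC/dt = 0: 0.00353H* = 0.0964, so H* = 27.3.
From dB/dt = 0: 0.746(1 - B*/912) = 0.00347·27.3, giving B* = 912·(1 - 0.127) = 796.
From dH/dt = 0: 0.00155·796 - 0.206 = 0.0327C*, so C* = 1.03/0.0327 = 31.4.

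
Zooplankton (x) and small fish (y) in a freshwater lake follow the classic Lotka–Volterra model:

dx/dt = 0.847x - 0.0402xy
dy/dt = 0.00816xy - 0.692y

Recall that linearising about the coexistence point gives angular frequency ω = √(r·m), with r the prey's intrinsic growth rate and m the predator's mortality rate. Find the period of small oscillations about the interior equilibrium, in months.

Here r = 0.847 and m = 0.692, so r·m = 0.586.
ω = √0.586 = 0.766 per month, hence T = 2π/ω ≈ 8.21 months.

T ≈ 8.21 months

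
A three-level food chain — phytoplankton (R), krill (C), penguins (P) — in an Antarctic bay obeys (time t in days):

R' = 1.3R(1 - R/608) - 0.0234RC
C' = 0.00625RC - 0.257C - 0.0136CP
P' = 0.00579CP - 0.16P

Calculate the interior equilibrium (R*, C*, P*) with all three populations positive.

From dP/dt = 0: 0.00579C* = 0.16, so C* = 27.6.
From dR/dt = 0: 1.3(1 - R*/608) = 0.0234·27.6, giving R* = 608·(1 - 0.497) = 306.
From dC/dt = 0: 0.00625·306 - 0.257 = 0.0136P*, so P* = 1.65/0.0136 = 122.

R* ≈ 306, C* ≈ 27.6, P* ≈ 122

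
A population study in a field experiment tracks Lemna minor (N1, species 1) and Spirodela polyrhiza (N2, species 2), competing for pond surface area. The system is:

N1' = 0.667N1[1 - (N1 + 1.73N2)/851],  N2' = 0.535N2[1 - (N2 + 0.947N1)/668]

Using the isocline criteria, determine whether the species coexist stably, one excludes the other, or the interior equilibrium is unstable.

Compare the nullcline intercepts: K1/α12 = 851/1.73 = 492 < K2 = 668; K2/α21 = 668/0.947 = 705 < K1 = 851.
Since both are reversed, neither can invade when rare; the interior point is a saddle.

unstable coexistence (outcome depends on initial conditions)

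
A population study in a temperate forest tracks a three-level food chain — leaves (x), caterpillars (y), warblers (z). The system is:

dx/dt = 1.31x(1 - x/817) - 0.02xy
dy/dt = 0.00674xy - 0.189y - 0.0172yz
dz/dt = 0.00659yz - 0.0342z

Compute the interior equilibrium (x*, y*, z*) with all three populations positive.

x* ≈ 752, y* ≈ 5.19, z* ≈ 284

From dz/dt = 0: 0.00659y* = 0.0342, so y* = 5.19.
From dx/dt = 0: 1.31(1 - x*/817) = 0.02·5.19, giving x* = 817·(1 - 0.0792) = 752.
From dy/dt = 0: 0.00674·752 - 0.189 = 0.0172z*, so z* = 4.88/0.0172 = 284.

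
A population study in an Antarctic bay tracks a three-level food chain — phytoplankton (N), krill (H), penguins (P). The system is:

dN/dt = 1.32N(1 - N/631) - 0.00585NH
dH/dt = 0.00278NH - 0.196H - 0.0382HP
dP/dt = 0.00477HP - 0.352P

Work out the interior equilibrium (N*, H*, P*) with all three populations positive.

From dP/dt = 0: 0.00477H* = 0.352, so H* = 73.8.
From dN/dt = 0: 1.32(1 - N*/631) = 0.00585·73.8, giving N* = 631·(1 - 0.327) = 425.
From dH/dt = 0: 0.00278·425 - 0.196 = 0.0382P*, so P* = 0.984/0.0382 = 25.8.

N* ≈ 425, H* ≈ 73.8, P* ≈ 25.8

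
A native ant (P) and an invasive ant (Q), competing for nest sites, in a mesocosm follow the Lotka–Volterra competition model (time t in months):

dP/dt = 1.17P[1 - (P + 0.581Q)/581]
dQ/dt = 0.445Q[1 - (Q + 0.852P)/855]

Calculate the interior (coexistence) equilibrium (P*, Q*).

P* ≈ 167, Q* ≈ 713

Setting both brackets to zero gives the nullclines P + 0.581Q = 581 and 0.852P + Q = 855.
Substituting Q = 855 - 0.852P into the first: P(1 - 0.581·0.852) = 581 - 0.581·855.
So P* = 84.2/0.505 = 167, and then Q* = 855 - 0.852·167 = 713.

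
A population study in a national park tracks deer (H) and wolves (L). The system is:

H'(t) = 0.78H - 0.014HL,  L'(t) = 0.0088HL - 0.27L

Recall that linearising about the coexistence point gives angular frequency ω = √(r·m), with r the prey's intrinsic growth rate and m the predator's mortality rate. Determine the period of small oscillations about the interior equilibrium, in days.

T ≈ 13.7 days

Here r = 0.78 and m = 0.27, so r·m = 0.211.
ω = √0.211 = 0.459 per day, hence T = 2π/ω ≈ 13.7 days.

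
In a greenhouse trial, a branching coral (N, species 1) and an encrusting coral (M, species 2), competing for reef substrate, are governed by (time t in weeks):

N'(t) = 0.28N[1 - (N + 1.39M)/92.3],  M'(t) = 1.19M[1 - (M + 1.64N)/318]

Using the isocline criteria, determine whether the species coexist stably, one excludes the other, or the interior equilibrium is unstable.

species 2 excludes species 1

Compare the nullcline intercepts: K1/α12 = 92.3/1.39 = 66.4 < K2 = 318; K2/α21 = 318/1.64 = 194 > K1 = 92.3.
Since the inequalities point opposite ways, species 2 can invade but species 1 cannot.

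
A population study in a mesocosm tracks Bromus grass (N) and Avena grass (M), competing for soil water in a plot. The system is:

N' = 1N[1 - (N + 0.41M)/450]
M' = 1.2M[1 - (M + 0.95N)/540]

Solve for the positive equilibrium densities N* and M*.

Setting both brackets to zero gives the nullclines N + 0.41M = 450 and 0.95N + M = 540.
Substituting M = 540 - 0.95N into the first: N(1 - 0.41·0.95) = 450 - 0.41·540.
So N* = 229/0.611 = 374, and then M* = 540 - 0.95·374 = 184.

N* ≈ 374, M* ≈ 184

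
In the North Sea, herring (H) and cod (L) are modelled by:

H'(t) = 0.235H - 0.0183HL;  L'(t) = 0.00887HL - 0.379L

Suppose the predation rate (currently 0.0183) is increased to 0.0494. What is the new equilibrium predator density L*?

At the interior fixed point, setting dH/dt = 0 with H > 0 fixes L* = (prey growth rate)/(HL coefficient) — independent of the other coefficients.
With the change, L* = 0.235/0.0494 = 4.76; it falls from 12.8.

L* ≈ 4.76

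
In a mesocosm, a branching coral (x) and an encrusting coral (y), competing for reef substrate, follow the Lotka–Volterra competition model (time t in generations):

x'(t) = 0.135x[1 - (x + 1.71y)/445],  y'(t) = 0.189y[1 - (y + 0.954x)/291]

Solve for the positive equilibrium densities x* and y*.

Setting both brackets to zero gives the nullclines x + 1.71y = 445 and 0.954x + y = 291.
Substituting y = 291 - 0.954x into the first: x(1 - 1.71·0.954) = 445 - 1.71·291.
So x* = -52.6/-0.631 = 83.3, and then y* = 291 - 0.954·83.3 = 212.

x* ≈ 83.3, y* ≈ 212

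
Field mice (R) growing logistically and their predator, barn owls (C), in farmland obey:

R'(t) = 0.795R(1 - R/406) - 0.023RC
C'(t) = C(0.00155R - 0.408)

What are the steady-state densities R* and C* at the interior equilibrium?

From dC/dt = 0 with C > 0: 0.00155R* = 0.408, so R* = 263.
Substitute into dR/dt = 0: 0.795(1 - 263/406) = 0.023C*.
The bracket is 0.352, giving C* = 0.28/0.023 = 12.2.

R* ≈ 263, C* ≈ 12.2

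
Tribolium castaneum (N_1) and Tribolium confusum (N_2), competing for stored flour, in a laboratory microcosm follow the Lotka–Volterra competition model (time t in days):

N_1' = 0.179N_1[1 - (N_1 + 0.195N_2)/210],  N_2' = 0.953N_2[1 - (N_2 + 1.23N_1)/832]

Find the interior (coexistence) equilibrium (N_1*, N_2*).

N_1* ≈ 62.8, N_2* ≈ 755

Setting both brackets to zero gives the nullclines N_1 + 0.195N_2 = 210 and 1.23N_1 + N_2 = 832.
Substituting N_2 = 832 - 1.23N_1 into the first: N_1(1 - 0.195·1.23) = 210 - 0.195·832.
So N_1* = 47.8/0.76 = 62.8, and then N_2* = 832 - 1.23·62.8 = 755.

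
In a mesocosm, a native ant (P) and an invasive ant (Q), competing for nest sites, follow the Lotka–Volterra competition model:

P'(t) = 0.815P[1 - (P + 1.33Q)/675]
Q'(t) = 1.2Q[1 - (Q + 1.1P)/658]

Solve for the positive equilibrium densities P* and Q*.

P* ≈ 432, Q* ≈ 183

Setting both brackets to zero gives the nullclines P + 1.33Q = 675 and 1.1P + Q = 658.
Substituting Q = 658 - 1.1P into the first: P(1 - 1.33·1.1) = 675 - 1.33·658.
So P* = -200/-0.463 = 432, and then Q* = 658 - 1.1·432 = 183.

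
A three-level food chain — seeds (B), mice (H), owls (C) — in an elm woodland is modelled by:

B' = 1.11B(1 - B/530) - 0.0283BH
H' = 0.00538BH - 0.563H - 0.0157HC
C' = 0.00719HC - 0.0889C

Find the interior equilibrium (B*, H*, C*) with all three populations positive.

From dC/dt = 0: 0.00719H* = 0.0889, so H* = 12.4.
From dB/dt = 0: 1.11(1 - B*/530) = 0.0283·12.4, giving B* = 530·(1 - 0.315) = 363.
From dH/dt = 0: 0.00538·363 - 0.563 = 0.0157C*, so C* = 1.39/0.0157 = 88.5.

B* ≈ 363, H* ≈ 12.4, C* ≈ 88.5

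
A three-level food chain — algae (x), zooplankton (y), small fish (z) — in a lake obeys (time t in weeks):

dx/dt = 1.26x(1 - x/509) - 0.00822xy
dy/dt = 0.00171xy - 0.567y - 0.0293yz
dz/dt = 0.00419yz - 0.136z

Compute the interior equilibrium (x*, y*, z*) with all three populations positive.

x* ≈ 401, y* ≈ 32.5, z* ≈ 4.06

From dz/dt = 0: 0.00419y* = 0.136, so y* = 32.5.
From dx/dt = 0: 1.26(1 - x*/509) = 0.00822·32.5, giving x* = 509·(1 - 0.212) = 401.
From dy/dt = 0: 0.00171·401 - 0.567 = 0.0293z*, so z* = 0.119/0.0293 = 4.06.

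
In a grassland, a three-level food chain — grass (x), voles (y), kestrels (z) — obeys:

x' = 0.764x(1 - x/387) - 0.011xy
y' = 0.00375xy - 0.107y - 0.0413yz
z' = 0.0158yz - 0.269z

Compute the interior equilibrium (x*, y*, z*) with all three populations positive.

From dz/dt = 0: 0.0158y* = 0.269, so y* = 17.
From dx/dt = 0: 0.764(1 - x*/387) = 0.011·17, giving x* = 387·(1 - 0.245) = 292.
From dy/dt = 0: 0.00375·292 - 0.107 = 0.0413z*, so z* = 0.989/0.0413 = 23.9.

x* ≈ 292, y* ≈ 17, z* ≈ 23.9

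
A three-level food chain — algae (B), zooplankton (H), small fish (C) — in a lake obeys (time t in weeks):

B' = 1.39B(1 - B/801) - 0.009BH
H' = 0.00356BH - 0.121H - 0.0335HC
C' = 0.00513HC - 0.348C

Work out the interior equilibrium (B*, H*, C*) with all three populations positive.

From dC/dt = 0: 0.00513H* = 0.348, so H* = 67.8.
From dB/dt = 0: 1.39(1 - B*/801) = 0.009·67.8, giving B* = 801·(1 - 0.439) = 449.
From dH/dt = 0: 0.00356·449 - 0.121 = 0.0335C*, so C* = 1.48/0.0335 = 44.1.

B* ≈ 449, H* ≈ 67.8, C* ≈ 44.1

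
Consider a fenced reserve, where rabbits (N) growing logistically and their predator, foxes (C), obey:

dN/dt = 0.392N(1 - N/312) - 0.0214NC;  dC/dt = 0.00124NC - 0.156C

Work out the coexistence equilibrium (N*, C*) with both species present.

From dC/dt = 0 with C > 0: 0.00124N* = 0.156, so N* = 126.
Substitute into dN/dt = 0: 0.392(1 - 126/312) = 0.0214C*.
The bracket is 0.597, giving C* = 0.234/0.0214 = 10.9.

N* ≈ 126, C* ≈ 10.9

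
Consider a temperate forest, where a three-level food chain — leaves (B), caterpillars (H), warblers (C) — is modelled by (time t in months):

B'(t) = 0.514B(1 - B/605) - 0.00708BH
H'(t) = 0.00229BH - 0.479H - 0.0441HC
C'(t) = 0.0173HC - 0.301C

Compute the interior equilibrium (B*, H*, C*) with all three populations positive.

B* ≈ 460, H* ≈ 17.4, C* ≈ 13

From dC/dt = 0: 0.0173H* = 0.301, so H* = 17.4.
From dB/dt = 0: 0.514(1 - B*/605) = 0.00708·17.4, giving B* = 605·(1 - 0.24) = 460.
From dH/dt = 0: 0.00229·460 - 0.479 = 0.0441C*, so C* = 0.574/0.0441 = 13.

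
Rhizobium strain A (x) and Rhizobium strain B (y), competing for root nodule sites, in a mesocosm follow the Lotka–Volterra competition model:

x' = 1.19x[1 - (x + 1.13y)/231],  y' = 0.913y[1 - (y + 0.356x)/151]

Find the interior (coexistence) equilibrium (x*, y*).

Setting both brackets to zero gives the nullclines x + 1.13y = 231 and 0.356x + y = 151.
Substituting y = 151 - 0.356x into the first: x(1 - 1.13·0.356) = 231 - 1.13·151.
So x* = 60.4/0.598 = 101, and then y* = 151 - 0.356·101 = 115.

x* ≈ 101, y* ≈ 115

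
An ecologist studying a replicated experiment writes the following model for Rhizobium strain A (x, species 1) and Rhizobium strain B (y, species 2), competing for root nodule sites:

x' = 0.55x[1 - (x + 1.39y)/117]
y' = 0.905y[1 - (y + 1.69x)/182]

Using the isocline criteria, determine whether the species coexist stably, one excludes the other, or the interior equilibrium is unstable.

Compare the nullcline intercepts: K1/α12 = 117/1.39 = 84.2 < K2 = 182; K2/α21 = 182/1.69 = 108 < K1 = 117.
Since both are reversed, neither can invade when rare; the interior point is a saddle.

unstable coexistence (outcome depends on initial conditions)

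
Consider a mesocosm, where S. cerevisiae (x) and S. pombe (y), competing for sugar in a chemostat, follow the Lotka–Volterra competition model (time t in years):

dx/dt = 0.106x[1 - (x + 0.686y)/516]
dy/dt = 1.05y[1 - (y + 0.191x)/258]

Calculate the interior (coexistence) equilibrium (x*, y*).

x* ≈ 390, y* ≈ 183

Setting both brackets to zero gives the nullclines x + 0.686y = 516 and 0.191x + y = 258.
Substituting y = 258 - 0.191x into the first: x(1 - 0.686·0.191) = 516 - 0.686·258.
So x* = 339/0.869 = 390, and then y* = 258 - 0.191·390 = 183.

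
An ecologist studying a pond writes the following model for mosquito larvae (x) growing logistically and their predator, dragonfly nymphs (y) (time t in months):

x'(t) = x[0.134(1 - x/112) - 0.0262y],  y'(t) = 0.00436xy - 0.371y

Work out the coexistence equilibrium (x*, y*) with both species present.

x* ≈ 85.1, y* ≈ 1.23

From dy/dt = 0 with y > 0: 0.00436x* = 0.371, so x* = 85.1.
Substitute into dx/dt = 0: 0.134(1 - 85.1/112) = 0.0262y*.
The bracket is 0.24, giving y* = 0.0322/0.0262 = 1.23.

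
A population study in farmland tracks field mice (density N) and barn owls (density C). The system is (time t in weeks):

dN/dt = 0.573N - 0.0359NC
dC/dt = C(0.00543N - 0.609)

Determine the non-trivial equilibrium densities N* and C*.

Set dC/dt = 0 with C > 0: 0.00543N - 0.609 = 0, so N* = 0.609/0.00543 = 112.
Set dN/dt = 0 with N > 0: 0.573 - 0.0359C = 0, so C* = 0.573/0.0359 = 16.

N* ≈ 112, C* ≈ 16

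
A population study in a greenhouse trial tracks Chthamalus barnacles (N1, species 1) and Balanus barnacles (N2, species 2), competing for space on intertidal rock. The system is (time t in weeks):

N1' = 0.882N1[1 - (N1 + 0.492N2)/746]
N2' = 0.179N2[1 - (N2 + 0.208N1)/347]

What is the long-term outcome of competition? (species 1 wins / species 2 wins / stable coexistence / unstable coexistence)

Compare the nullcline intercepts: K1/α12 = 746/0.492 = 1520 > K2 = 347; K2/α21 = 347/0.208 = 1670 > K1 = 746.
Since both inequalities hold, each species can invade when rare, so the interior equilibrium is stable.

stable coexistence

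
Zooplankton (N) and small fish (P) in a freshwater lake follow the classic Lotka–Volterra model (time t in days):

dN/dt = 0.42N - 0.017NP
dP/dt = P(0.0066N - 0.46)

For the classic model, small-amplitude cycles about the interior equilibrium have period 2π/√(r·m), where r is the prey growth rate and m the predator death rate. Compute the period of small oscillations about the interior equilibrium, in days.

T ≈ 14.3 days

Here r = 0.42 and m = 0.46, so r·m = 0.193.
ω = √0.193 = 0.44 per day, hence T = 2π/ω ≈ 14.3 days.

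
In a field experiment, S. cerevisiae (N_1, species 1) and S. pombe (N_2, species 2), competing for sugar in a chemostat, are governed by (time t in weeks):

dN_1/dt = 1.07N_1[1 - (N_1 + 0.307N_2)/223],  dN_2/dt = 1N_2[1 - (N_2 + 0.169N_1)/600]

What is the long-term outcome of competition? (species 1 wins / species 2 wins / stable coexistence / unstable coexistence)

stable coexistence

Compare the nullcline intercepts: K1/α12 = 223/0.307 = 726 > K2 = 600; K2/α21 = 600/0.169 = 3550 > K1 = 223.
Since both inequalities hold, each species can invade when rare, so the interior equilibrium is stable.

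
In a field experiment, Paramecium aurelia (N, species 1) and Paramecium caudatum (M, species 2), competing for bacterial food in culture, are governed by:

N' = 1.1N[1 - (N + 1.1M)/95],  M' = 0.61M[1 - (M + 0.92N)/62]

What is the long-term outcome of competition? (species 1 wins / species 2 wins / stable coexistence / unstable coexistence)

species 1 excludes species 2

Compare the nullcline intercepts: K1/α12 = 95/1.1 = 86.4 > K2 = 62; K2/α21 = 62/0.92 = 67.4 < K1 = 95.
Since the inequalities point opposite ways, species 1 can invade but species 2 cannot.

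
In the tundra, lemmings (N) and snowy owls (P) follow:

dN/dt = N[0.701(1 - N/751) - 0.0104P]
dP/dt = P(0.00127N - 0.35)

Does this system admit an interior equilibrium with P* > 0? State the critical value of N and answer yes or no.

The predator equation gives dP/dt > 0 only when N > 0.35/0.00127 = 276.
Without the predator, N → K = 751. Since 751 > 276, the predator can invade and persist.

Threshold N = 276; K > 276, so yes, the predator persists.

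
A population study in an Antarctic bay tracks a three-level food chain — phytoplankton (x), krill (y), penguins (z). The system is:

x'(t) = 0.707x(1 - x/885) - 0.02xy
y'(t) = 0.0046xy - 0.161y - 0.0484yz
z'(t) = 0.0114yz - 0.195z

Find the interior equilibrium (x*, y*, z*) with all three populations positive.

x* ≈ 457, y* ≈ 17.1, z* ≈ 40.1

From dz/dt = 0: 0.0114y* = 0.195, so y* = 17.1.
From dx/dt = 0: 0.707(1 - x*/885) = 0.02·17.1, giving x* = 885·(1 - 0.484) = 457.
From dy/dt = 0: 0.0046·457 - 0.161 = 0.0484z*, so z* = 1.94/0.0484 = 40.1.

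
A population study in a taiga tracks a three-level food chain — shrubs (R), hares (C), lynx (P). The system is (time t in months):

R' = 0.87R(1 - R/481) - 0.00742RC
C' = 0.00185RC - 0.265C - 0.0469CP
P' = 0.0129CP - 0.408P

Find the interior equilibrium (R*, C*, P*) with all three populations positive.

R* ≈ 351, C* ≈ 31.6, P* ≈ 8.21

From dP/dt = 0: 0.0129C* = 0.408, so C* = 31.6.
From dR/dt = 0: 0.87(1 - R*/481) = 0.00742·31.6, giving R* = 481·(1 - 0.27) = 351.
From dC/dt = 0: 0.00185·351 - 0.265 = 0.0469P*, so P* = 0.385/0.0469 = 8.21.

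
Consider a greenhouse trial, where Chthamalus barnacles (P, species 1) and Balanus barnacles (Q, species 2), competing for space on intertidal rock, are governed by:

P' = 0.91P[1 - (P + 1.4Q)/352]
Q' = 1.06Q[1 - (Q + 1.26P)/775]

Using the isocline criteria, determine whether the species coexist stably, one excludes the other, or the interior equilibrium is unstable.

Compare the nullcline intercepts: K1/α12 = 352/1.4 = 251 < K2 = 775; K2/α21 = 775/1.26 = 615 > K1 = 352.
Since the inequalities point opposite ways, species 2 can invade but species 1 cannot.

species 2 excludes species 1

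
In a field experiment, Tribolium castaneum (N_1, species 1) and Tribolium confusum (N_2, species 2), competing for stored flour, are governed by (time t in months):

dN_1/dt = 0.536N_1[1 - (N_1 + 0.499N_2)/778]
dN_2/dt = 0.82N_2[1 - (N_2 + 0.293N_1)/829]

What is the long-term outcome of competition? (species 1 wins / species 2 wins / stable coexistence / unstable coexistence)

stable coexistence

Compare the nullcline intercepts: K1/α12 = 778/0.499 = 1560 > K2 = 829; K2/α21 = 829/0.293 = 2830 > K1 = 778.
Since both inequalities hold, each species can invade when rare, so the interior equilibrium is stable.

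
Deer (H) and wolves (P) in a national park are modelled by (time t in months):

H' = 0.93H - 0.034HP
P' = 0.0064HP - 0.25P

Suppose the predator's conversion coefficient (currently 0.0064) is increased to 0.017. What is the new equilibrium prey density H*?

H* ≈ 14.7

At the interior fixed point, setting dP/dt = 0 with P > 0 fixes H* = (predator death rate)/(HP coefficient) — independent of the other coefficients.
With the change, H* = 0.25/0.017 = 14.7; it falls from 39.1.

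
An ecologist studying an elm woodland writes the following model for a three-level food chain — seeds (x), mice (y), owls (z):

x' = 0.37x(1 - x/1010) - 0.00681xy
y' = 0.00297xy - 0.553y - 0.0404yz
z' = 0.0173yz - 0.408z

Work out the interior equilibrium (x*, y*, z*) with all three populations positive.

x* ≈ 572, y* ≈ 23.6, z* ≈ 28.3

From dz/dt = 0: 0.0173y* = 0.408, so y* = 23.6.
From dx/dt = 0: 0.37(1 - x*/1010) = 0.00681·23.6, giving x* = 1010·(1 - 0.434) = 572.
From dy/dt = 0: 0.00297·572 - 0.553 = 0.0404z*, so z* = 1.14/0.0404 = 28.3.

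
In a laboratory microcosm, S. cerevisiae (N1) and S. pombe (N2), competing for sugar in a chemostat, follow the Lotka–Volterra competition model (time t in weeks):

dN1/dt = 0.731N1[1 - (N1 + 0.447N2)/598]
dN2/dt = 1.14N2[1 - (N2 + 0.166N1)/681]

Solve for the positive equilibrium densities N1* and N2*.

N1* ≈ 317, N2* ≈ 628

Setting both brackets to zero gives the nullclines N1 + 0.447N2 = 598 and 0.166N1 + N2 = 681.
Substituting N2 = 681 - 0.166N1 into the first: N1(1 - 0.447·0.166) = 598 - 0.447·681.
So N1* = 294/0.926 = 317, and then N2* = 681 - 0.166·317 = 628.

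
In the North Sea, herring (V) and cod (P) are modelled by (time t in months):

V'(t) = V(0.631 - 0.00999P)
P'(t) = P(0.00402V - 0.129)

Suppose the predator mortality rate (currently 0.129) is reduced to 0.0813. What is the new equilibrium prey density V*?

V* ≈ 20.2

At the interior fixed point, setting dP/dt = 0 with P > 0 fixes V* = (predator death rate)/(VP coefficient) — independent of the other coefficients.
With the change, V* = 0.0813/0.00402 = 20.2; it falls from 32.1.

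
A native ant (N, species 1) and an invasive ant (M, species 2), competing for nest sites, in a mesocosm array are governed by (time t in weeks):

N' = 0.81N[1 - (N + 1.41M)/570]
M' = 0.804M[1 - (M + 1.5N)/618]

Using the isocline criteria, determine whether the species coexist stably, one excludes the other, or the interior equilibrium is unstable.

Compare the nullcline intercepts: K1/α12 = 570/1.41 = 404 < K2 = 618; K2/α21 = 618/1.5 = 412 < K1 = 570.
Since both are reversed, neither can invade when rare; the interior point is a saddle.

unstable coexistence (outcome depends on initial conditions)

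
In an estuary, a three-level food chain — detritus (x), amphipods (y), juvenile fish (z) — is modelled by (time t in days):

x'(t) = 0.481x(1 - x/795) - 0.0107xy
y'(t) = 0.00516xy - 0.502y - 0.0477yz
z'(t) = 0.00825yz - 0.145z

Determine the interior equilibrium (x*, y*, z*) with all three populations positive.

x* ≈ 484, y* ≈ 17.6, z* ≈ 41.9

From dz/dt = 0: 0.00825y* = 0.145, so y* = 17.6.
From dx/dt = 0: 0.481(1 - x*/795) = 0.0107·17.6, giving x* = 795·(1 - 0.391) = 484.
From dy/dt = 0: 0.00516·484 - 0.502 = 0.0477z*, so z* = 2/0.0477 = 41.9.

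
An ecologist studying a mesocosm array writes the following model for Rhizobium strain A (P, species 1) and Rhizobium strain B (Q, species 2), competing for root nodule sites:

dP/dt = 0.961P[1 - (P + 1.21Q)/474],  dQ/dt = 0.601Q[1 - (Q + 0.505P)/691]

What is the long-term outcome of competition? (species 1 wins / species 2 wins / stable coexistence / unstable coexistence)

Compare the nullcline intercepts: K1/α12 = 474/1.21 = 392 < K2 = 691; K2/α21 = 691/0.505 = 1370 > K1 = 474.
Since the inequalities point opposite ways, species 2 can invade but species 1 cannot.

species 2 excludes species 1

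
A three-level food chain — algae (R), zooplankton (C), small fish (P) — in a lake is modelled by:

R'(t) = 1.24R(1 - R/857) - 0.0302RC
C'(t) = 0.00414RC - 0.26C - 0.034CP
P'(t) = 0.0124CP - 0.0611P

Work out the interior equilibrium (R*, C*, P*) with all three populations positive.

R* ≈ 754, C* ≈ 4.93, P* ≈ 84.2

From dP/dt = 0: 0.0124C* = 0.0611, so C* = 4.93.
From dR/dt = 0: 1.24(1 - R*/857) = 0.0302·4.93, giving R* = 857·(1 - 0.12) = 754.
From dC/dt = 0: 0.00414·754 - 0.26 = 0.034P*, so P* = 2.86/0.034 = 84.2.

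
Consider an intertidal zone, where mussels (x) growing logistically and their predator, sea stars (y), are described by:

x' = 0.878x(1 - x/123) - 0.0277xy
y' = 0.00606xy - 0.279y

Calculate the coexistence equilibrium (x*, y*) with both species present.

From dy/dt = 0 with y > 0: 0.00606x* = 0.279, so x* = 46.
Substitute into dx/dt = 0: 0.878(1 - 46/123) = 0.0277y*.
The bracket is 0.626, giving y* = 0.549/0.0277 = 19.8.

x* ≈ 46, y* ≈ 19.8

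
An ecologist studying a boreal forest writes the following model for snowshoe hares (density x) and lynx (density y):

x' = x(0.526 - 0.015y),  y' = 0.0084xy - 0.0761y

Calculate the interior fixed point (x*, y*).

Set dy/dt = 0 with y > 0: 0.0084x - 0.0761 = 0, so x* = 0.0761/0.0084 = 9.06.
Set dx/dt = 0 with x > 0: 0.526 - 0.015y = 0, so y* = 0.526/0.015 = 35.1.

x* ≈ 9.06, y* ≈ 35.1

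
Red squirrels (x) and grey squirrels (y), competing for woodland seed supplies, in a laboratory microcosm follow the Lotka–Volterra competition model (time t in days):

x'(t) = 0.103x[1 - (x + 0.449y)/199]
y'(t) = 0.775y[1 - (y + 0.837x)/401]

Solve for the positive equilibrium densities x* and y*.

x* ≈ 30.4, y* ≈ 376

Setting both brackets to zero gives the nullclines x + 0.449y = 199 and 0.837x + y = 401.
Substituting y = 401 - 0.837x into the first: x(1 - 0.449·0.837) = 199 - 0.449·401.
So x* = 19/0.624 = 30.4, and then y* = 401 - 0.837·30.4 = 376.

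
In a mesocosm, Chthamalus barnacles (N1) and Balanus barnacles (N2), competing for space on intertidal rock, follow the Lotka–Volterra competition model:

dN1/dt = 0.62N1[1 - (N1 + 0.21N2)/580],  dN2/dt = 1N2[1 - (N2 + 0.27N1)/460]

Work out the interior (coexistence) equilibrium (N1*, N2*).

N1* ≈ 512, N2* ≈ 322

Setting both brackets to zero gives the nullclines N1 + 0.21N2 = 580 and 0.27N1 + N2 = 460.
Substituting N2 = 460 - 0.27N1 into the first: N1(1 - 0.21·0.27) = 580 - 0.21·460.
So N1* = 483/0.943 = 512, and then N2* = 460 - 0.27·512 = 322.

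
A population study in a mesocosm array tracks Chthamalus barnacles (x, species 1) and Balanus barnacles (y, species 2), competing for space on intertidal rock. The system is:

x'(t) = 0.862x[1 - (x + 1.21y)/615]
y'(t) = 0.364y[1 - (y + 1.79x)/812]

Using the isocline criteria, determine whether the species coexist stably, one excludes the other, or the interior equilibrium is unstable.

Compare the nullcline intercepts: K1/α12 = 615/1.21 = 508 < K2 = 812; K2/α21 = 812/1.79 = 454 < K1 = 615.
Since both are reversed, neither can invade when rare; the interior point is a saddle.

unstable coexistence (outcome depends on initial conditions)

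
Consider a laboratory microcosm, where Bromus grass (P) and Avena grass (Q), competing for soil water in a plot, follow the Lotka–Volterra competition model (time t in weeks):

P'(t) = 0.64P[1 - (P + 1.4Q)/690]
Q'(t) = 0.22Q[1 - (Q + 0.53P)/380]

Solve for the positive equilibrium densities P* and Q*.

P* ≈ 612, Q* ≈ 55.4

Setting both brackets to zero gives the nullclines P + 1.4Q = 690 and 0.53P + Q = 380.
Substituting Q = 380 - 0.53P into the first: P(1 - 1.4·0.53) = 690 - 1.4·380.
So P* = 158/0.258 = 612, and then Q* = 380 - 0.53·612 = 55.4.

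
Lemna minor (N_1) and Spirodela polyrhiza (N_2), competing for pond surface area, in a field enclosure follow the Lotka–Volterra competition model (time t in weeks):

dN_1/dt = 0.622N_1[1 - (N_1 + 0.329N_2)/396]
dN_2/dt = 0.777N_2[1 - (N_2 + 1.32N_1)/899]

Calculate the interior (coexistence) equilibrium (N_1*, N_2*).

Setting both brackets to zero gives the nullclines N_1 + 0.329N_2 = 396 and 1.32N_1 + N_2 = 899.
Substituting N_2 = 899 - 1.32N_1 into the first: N_1(1 - 0.329·1.32) = 396 - 0.329·899.
So N_1* = 100/0.566 = 177, and then N_2* = 899 - 1.32·177 = 665.

N_1* ≈ 177, N_2* ≈ 665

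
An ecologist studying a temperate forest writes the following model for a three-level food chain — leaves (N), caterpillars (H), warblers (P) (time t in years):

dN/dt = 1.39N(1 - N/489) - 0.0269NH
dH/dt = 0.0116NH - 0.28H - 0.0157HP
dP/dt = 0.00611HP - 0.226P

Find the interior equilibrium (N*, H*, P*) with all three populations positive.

N* ≈ 139, H* ≈ 37, P* ≈ 84.8

From dP/dt = 0: 0.00611H* = 0.226, so H* = 37.
From dN/dt = 0: 1.39(1 - N*/489) = 0.0269·37, giving N* = 489·(1 - 0.716) = 139.
From dH/dt = 0: 0.0116·139 - 0.28 = 0.0157P*, so P* = 1.33/0.0157 = 84.8.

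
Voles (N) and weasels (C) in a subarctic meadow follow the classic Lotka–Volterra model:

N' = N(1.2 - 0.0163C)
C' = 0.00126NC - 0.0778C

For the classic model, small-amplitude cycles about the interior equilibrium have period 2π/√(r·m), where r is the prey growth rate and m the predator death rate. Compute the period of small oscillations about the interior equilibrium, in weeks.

Here r = 1.2 and m = 0.0778, so r·m = 0.0934.
ω = √0.0934 = 0.306 per week, hence T = 2π/ω ≈ 20.6 weeks.

T ≈ 20.6 weeks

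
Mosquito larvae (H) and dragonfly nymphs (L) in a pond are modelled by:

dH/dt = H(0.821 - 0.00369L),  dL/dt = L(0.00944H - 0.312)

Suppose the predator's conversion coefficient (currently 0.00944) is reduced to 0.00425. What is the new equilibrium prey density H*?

H* ≈ 73.4

At the interior fixed point, setting dL/dt = 0 with L > 0 fixes H* = (predator death rate)/(HL coefficient) — independent of the other coefficients.
With the change, H* = 0.312/0.00425 = 73.4; it rises from 33.1.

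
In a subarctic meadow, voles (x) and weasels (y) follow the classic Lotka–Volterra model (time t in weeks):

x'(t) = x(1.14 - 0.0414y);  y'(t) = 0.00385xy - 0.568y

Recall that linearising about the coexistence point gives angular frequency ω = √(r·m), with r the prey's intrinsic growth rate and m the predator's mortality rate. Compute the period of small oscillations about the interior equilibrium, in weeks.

Here r = 1.14 and m = 0.568, so r·m = 0.648.
ω = √0.648 = 0.805 per week, hence T = 2π/ω ≈ 7.81 weeks.

T ≈ 7.81 weeks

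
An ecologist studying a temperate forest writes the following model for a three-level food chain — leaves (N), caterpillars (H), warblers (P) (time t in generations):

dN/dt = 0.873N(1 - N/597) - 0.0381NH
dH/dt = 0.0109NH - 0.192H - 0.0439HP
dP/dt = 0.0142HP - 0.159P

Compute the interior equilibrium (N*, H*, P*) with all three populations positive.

N* ≈ 305, H* ≈ 11.2, P* ≈ 71.4

From dP/dt = 0: 0.0142H* = 0.159, so H* = 11.2.
From dN/dt = 0: 0.873(1 - N*/597) = 0.0381·11.2, giving N* = 597·(1 - 0.489) = 305.
From dH/dt = 0: 0.0109·305 - 0.192 = 0.0439P*, so P* = 3.14/0.0439 = 71.4.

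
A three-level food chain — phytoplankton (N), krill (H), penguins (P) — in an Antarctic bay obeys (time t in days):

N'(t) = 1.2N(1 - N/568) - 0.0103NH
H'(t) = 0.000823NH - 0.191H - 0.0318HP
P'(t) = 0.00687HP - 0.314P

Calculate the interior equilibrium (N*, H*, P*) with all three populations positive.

N* ≈ 345, H* ≈ 45.7, P* ≈ 2.93

From dP/dt = 0: 0.00687H* = 0.314, so H* = 45.7.
From dN/dt = 0: 1.2(1 - N*/568) = 0.0103·45.7, giving N* = 568·(1 - 0.392) = 345.
From dH/dt = 0: 0.000823·345 - 0.191 = 0.0318P*, so P* = 0.0931/0.0318 = 2.93.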